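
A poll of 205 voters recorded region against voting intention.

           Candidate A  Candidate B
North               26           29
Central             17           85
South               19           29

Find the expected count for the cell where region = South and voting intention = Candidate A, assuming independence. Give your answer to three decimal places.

14.517

Row total (South) = 48; column total (Candidate A) = 62; grand total N = 205.
Expected count = (row total × column total) / N = 48 × 62 / 205 = 14.517.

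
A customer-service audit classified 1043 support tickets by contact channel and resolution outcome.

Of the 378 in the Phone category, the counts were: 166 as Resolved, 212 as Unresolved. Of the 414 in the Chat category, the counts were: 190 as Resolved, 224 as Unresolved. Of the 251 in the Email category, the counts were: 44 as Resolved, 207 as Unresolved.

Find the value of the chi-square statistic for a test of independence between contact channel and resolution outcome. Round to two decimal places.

60.94

Row totals: 378, 414, 251. Column totals: 400, 643. Grand total N = 1043.
Expected counts (row total × column total / N):
  Phone, Resolved: 378×400/1043 = 144.966
  Phone, Unresolved: 378×643/1043 = 233.034
  Chat, Resolved: 414×400/1043 = 158.773
  Chat, Unresolved: 414×643/1043 = 255.227
  Email, Resolved: 251×400/1043 = 96.261
  Email, Unresolved: 251×643/1043 = 154.739
Contributions (O − E)²/E:
  (166 − 144.966)²/144.966 = 3.0520
  (212 − 233.034)²/233.034 = 1.8986
  (190 − 158.773)²/158.773 = 6.1416
  (224 − 255.227)²/255.227 = 3.8206
  (44 − 96.261)²/96.261 = 28.3730
  (207 − 154.739)²/154.739 = 17.6504
χ² = 3.0520 + 1.8986 + 6.1416 + 3.8206 + 28.3730 + 17.6504 = 60.94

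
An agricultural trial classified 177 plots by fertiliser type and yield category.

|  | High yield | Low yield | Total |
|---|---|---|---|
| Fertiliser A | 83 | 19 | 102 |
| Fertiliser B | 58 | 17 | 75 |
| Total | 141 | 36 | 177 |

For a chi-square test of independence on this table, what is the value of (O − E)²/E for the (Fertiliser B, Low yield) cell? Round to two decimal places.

0.20

Row total (Fertiliser B) = 75; column total (Low yield) = 36; N = 177.
Expected count E = 75 × 36 / 177 = 15.254.
Contribution = (O − E)²/E = (17 − 15.254)² / 15.254 = 0.20.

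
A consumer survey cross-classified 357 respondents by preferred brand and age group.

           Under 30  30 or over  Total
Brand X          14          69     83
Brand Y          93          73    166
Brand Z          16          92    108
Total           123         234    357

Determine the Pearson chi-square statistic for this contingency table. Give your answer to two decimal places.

64.01

Grand total N = 357.
Expected counts (row total × column total / N):
  Brand X, Under 30: 83×123/357 = 28.597
  Brand X, 30 or over: 83×234/357 = 54.403
  Brand Y, Under 30: 166×123/357 = 57.193
  Brand Y, 30 or over: 166×234/357 = 108.807
  Brand Z, Under 30: 108×123/357 = 37.210
  Brand Z, 30 or over: 108×234/357 = 70.790
Contributions (O − E)²/E:
  (14 − 28.597)²/28.597 = 7.4509
  (69 − 54.403)²/54.403 = 3.9166
  (93 − 57.193)²/57.193 = 22.4178
  (73 − 108.807)²/108.807 = 11.7836
  (16 − 37.210)²/37.210 = 12.0899
  (92 − 70.790)²/70.790 = 6.3549
χ² = 7.4509 + 3.9166 + 22.4178 + 11.7836 + 12.0899 + 6.3549 = 64.01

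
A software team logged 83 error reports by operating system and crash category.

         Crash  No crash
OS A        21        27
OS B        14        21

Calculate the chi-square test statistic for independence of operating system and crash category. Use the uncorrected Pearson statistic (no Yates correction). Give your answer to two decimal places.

Row totals: 48, 35. Column totals: 35, 48. Grand total N = 83.
Expected counts (row total × column total / N):
  OS A, Crash: 48×35/83 = 20.241
  OS A, No crash: 48×48/83 = 27.759
  OS B, Crash: 35×35/83 = 14.759
  OS B, No crash: 35×48/83 = 20.241
Contributions (O − E)²/E:
  (21 − 20.241)²/20.241 = 0.0285
  (27 − 27.759)²/27.759 = 0.0208
  (14 − 14.759)²/14.759 = 0.0390
  (21 − 20.241)²/20.241 = 0.0285
χ² = 0.0285 + 0.0208 + 0.0390 + 0.0285 = 0.12

0.12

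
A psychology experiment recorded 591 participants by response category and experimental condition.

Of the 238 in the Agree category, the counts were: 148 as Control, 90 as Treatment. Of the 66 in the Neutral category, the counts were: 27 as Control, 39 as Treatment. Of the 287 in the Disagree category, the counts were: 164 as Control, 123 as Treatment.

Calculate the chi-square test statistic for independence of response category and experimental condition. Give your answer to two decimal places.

Row totals: 238, 66, 287. Column totals: 339, 252. Grand total N = 591.
Expected counts (row total × column total / N):
  Agree, Control: 238×339/591 = 136.518
  Agree, Treatment: 238×252/591 = 101.482
  Neutral, Control: 66×339/591 = 37.858
  Neutral, Treatment: 66×252/591 = 28.142
  Disagree, Control: 287×339/591 = 164.624
  Disagree, Treatment: 287×252/591 = 122.376
Contributions (O − E)²/E:
  (148 − 136.518)²/136.518 = 0.9657
  (90 − 101.482)²/101.482 = 1.2991
  (27 − 37.858)²/37.858 = 3.1142
  (39 − 28.142)²/28.142 = 4.1893
  (164 − 164.624)²/164.624 = 0.0024
  (123 − 122.376)²/122.376 = 0.0032
χ² = 0.9657 + 1.2991 + 3.1142 + 4.1893 + 0.0024 + 0.0032 = 9.57

9.57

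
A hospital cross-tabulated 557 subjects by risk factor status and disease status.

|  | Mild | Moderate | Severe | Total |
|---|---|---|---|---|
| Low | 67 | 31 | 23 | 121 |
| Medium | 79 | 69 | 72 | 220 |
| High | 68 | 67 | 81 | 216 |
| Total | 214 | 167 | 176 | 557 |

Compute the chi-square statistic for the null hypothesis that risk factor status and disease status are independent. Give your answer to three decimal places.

21.643

Grand total N = 557.
Expected counts (row total × column total / N):
  Low, Mild: 121×214/557 = 46.4883
  Low, Moderate: 121×167/557 = 36.2783
  Low, Severe: 121×176/557 = 38.2334
  Medium, Mild: 220×214/557 = 84.5242
  Medium, Moderate: 220×167/557 = 65.9605
  Medium, Severe: 220×176/557 = 69.5153
  High, Mild: 216×214/557 = 82.9874
  High, Moderate: 216×167/557 = 64.7612
  High, Severe: 216×176/557 = 68.2513
Contributions (O − E)²/E:
  (67 − 46.4883)²/46.4883 = 9.0502
  (31 − 36.2783)²/36.2783 = 0.7680
  (23 − 38.2334)²/38.2334 = 6.0695
  (79 − 84.5242)²/84.5242 = 0.3610
  (69 − 65.9605)²/65.9605 = 0.1401
  (72 − 69.5153)²/69.5153 = 0.0888
  (68 − 82.9874)²/82.9874 = 2.7067
  (67 − 64.7612)²/64.7612 = 0.0774
  (81 − 68.2513)²/68.2513 = 2.3813
χ² = 9.0502 + 0.7680 + 6.0695 + 0.3610 + 0.1401 + 0.0888 + 2.7067 + 0.0774 + 2.3813 = 21.643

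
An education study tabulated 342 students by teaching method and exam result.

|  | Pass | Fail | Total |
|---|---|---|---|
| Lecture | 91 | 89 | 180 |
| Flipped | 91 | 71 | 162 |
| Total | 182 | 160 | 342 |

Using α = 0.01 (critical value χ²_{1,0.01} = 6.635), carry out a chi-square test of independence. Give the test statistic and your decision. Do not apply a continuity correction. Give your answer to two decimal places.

Grand total N = 342.
Expected counts (row total × column total / N):
  Lecture, Pass: 180×182/342 = 95.789
  Lecture, Fail: 180×160/342 = 84.211
  Flipped, Pass: 162×182/342 = 86.211
  Flipped, Fail: 162×160/342 = 75.789
Contributions (O − E)²/E:
  (91 − 95.789)²/95.789 = 0.2394
  (89 − 84.211)²/84.211 = 0.2723
  (91 − 86.211)²/86.211 = 0.2660
  (71 − 75.789)²/75.789 = 0.3026
χ² = 0.2394 + 0.2723 + 0.2660 + 0.3026 = 1.08
df = (2−1)(2−1) = 1. Since 1.08 < 6.635, fail to reject the null hypothesis of independence at α = 0.01.

1.08; fail to reject H₀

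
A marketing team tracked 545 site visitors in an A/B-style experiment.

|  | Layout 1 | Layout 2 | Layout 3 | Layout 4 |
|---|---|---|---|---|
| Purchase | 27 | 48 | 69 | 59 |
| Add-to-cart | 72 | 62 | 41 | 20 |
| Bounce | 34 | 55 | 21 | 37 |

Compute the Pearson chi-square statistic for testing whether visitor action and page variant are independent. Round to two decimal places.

61.32

Row totals: 203, 195, 147. Column totals: 133, 165, 131, 116. Grand total N = 545.
Expected counts (row total × column total / N):
  Purchase, Layout 1: 203×133/545 = 49.5394
  Purchase, Layout 2: 203×165/545 = 61.4587
  Purchase, Layout 3: 203×131/545 = 48.7945
  Purchase, Layout 4: 203×116/545 = 43.2073
  Add-to-cart, Layout 1: 195×133/545 = 47.5872
  Add-to-cart, Layout 2: 195×165/545 = 59.0367
  Add-to-cart, Layout 3: 195×131/545 = 46.8716
  Add-to-cart, Layout 4: 195×116/545 = 41.5046
  Bounce, Layout 1: 147×133/545 = 35.8734
  Bounce, Layout 2: 147×165/545 = 44.5046
  Bounce, Layout 3: 147×131/545 = 35.3339
  Bounce, Layout 4: 147×116/545 = 31.2881
Contributions (O − E)²/E:
  (27 − 49.5394)²/49.5394 = 10.2550
  (48 − 61.4587)²/61.4587 = 2.9473
  (69 − 48.7945)²/48.7945 = 8.3670
  (59 − 43.2073)²/43.2073 = 5.7724
  (72 − 47.5872)²/47.5872 = 12.5241
  (62 − 59.0367)²/59.0367 = 0.1487
  (41 − 46.8716)²/46.8716 = 0.7355
  (20 − 41.5046)²/41.5046 = 11.1421
  (34 − 35.8734)²/35.8734 = 0.0978
  (55 − 44.5046)²/44.5046 = 2.4751
  (21 − 35.3339)²/35.3339 = 5.8148
  (37 − 31.2881)²/31.2881 = 1.0428
χ² = 10.2550 + 2.9473 + 8.3670 + 5.7724 + 12.5241 + 0.1487 + 0.7355 + 11.1421 + 0.0978 + 2.4751 + 5.8148 + 1.0428 = 61.32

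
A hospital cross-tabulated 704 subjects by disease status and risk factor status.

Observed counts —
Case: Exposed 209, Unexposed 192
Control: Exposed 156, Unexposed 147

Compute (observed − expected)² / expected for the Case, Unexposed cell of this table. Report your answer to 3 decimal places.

Row total (Case) = 401; column total (Unexposed) = 339; N = 704.
Expected count E = 401 × 339 / 704 = 193.0952.
Contribution = (O − E)²/E = (192 − 193.0952)² / 193.0952 = 0.006.

0.006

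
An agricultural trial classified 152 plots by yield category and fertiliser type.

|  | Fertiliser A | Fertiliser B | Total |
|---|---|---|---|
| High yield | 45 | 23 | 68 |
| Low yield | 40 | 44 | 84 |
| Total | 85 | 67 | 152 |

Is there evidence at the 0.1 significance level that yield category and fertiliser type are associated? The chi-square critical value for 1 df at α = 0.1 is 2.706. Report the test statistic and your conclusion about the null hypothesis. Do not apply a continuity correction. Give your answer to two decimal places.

5.25; reject H₀

Grand total N = 152.
Expected counts (row total × column total / N):
  High yield, Fertiliser A: 68×85/152 = 38.026
  High yield, Fertiliser B: 68×67/152 = 29.974
  Low yield, Fertiliser A: 84×85/152 = 46.974
  Low yield, Fertiliser B: 84×67/152 = 37.026
Contributions (O − E)²/E:
  (45 − 38.026)²/38.026 = 1.2790
  (23 − 29.974)²/29.974 = 1.6226
  (40 − 46.974)²/46.974 = 1.0354
  (44 − 37.026)²/37.026 = 1.3136
χ² = 1.2790 + 1.6226 + 1.0354 + 1.3136 = 5.25
df = (2−1)(2−1) = 1. Since 5.25 > 2.706, reject the null hypothesis of independence at α = 0.1.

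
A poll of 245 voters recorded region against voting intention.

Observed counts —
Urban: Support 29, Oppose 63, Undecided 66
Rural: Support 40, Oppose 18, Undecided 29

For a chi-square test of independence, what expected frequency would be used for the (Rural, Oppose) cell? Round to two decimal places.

Row total (Rural) = 87; column total (Oppose) = 81; grand total N = 245.
Expected count = (row total × column total) / N = 87 × 81 / 245 = 28.76.

28.76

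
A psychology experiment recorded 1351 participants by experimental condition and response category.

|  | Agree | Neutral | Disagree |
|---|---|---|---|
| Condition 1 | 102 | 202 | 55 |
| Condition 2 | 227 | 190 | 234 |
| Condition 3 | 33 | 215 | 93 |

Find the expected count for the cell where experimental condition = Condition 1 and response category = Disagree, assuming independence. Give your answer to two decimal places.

101.51

Row total (Condition 1) = 359; column total (Disagree) = 382; grand total N = 1351.
Expected count = (row total × column total) / N = 359 × 382 / 1351 = 101.51.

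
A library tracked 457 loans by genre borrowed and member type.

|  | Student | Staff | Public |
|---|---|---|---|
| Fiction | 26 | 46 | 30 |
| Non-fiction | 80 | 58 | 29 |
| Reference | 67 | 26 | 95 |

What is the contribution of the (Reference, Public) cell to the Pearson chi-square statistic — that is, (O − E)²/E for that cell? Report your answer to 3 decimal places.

15.810

Row total (Reference) = 188; column total (Public) = 154; N = 457.
Expected count E = 188 × 154 / 457 = 63.35230.
Contribution = (O − E)²/E = (95 − 63.35230)² / 63.35230 = 15.810.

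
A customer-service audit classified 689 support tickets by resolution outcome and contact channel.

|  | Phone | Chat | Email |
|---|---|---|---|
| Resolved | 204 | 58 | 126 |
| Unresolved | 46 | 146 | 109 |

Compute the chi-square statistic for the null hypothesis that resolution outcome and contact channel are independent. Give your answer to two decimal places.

130.14

Row totals: 388, 301. Column totals: 250, 204, 235. Grand total N = 689.
Expected counts (row total × column total / N):
  Resolved, Phone: 388×250/689 = 140.784
  Resolved, Chat: 388×204/689 = 114.880
  Resolved, Email: 388×235/689 = 132.337
  Unresolved, Phone: 301×250/689 = 109.216
  Unresolved, Chat: 301×204/689 = 89.120
  Unresolved, Email: 301×235/689 = 102.663
Contributions (O − E)²/E:
  (204 − 140.784)²/140.784 = 28.3858
  (58 − 114.880)²/114.880 = 28.1627
  (126 − 132.337)²/132.337 = 0.3034
  (46 − 109.216)²/109.216 = 36.5905
  (146 − 89.120)²/89.120 = 36.3031
  (109 − 102.663)²/102.663 = 0.3912
χ² = 28.3858 + 28.1627 + 0.3034 + 36.5905 + 36.3031 + 0.3912 = 130.14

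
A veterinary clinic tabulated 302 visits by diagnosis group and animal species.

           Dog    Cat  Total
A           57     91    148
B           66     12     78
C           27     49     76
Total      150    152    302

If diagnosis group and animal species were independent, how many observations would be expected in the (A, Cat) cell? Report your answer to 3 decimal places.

74.490

Row total (A) = 148; column total (Cat) = 152; grand total N = 302.
Expected count = (row total × column total) / N = 148 × 152 / 302 = 74.490.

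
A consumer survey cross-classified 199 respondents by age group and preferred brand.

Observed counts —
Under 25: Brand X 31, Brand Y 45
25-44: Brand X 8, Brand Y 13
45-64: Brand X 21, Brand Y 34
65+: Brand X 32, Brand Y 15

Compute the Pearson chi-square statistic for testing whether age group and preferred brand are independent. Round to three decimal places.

11.928

Row totals: 76, 21, 55, 47. Column totals: 92, 107. Grand total N = 199.
Expected counts (row total × column total / N):
  Under 25, Brand X: 76×92/199 = 35.1357
  Under 25, Brand Y: 76×107/199 = 40.8643
  25-44, Brand X: 21×92/199 = 9.7085
  25-44, Brand Y: 21×107/199 = 11.2915
  45-64, Brand X: 55×92/199 = 25.4271
  45-64, Brand Y: 55×107/199 = 29.5729
  65+, Brand X: 47×92/199 = 21.7286
  65+, Brand Y: 47×107/199 = 25.2714
Contributions (O − E)²/E:
  (31 − 35.1357)²/35.1357 = 0.4868
  (45 − 40.8643)²/40.8643 = 0.4186
  (8 − 9.7085)²/9.7085 = 0.3007
  (13 − 11.2915)²/11.2915 = 0.2585
  (21 − 25.4271)²/25.4271 = 0.7708
  (34 − 29.5729)²/29.5729 = 0.6627
  (32 − 21.7286)²/21.7286 = 4.8554
  (15 − 25.2714)²/25.2714 = 4.1747
χ² = 0.4868 + 0.4186 + 0.3007 + 0.2585 + 0.7708 + 0.6627 + 4.8554 + 4.1747 = 11.928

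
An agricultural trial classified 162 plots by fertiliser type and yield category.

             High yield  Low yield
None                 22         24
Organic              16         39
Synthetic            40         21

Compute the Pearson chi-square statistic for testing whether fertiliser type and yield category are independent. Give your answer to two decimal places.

Row totals: 46, 55, 61. Column totals: 78, 84. Grand total N = 162.
Expected counts (row total × column total / N):
  None, High yield: 46×78/162 = 22.148
  None, Low yield: 46×84/162 = 23.852
  Organic, High yield: 55×78/162 = 26.481
  Organic, Low yield: 55×84/162 = 28.519
  Synthetic, High yield: 61×78/162 = 29.370
  Synthetic, Low yield: 61×84/162 = 31.630
Contributions (O − E)²/E:
  (22 − 22.148)²/22.148 = 0.0010
  (24 − 23.852)²/23.852 = 0.0009
  (16 − 26.481)²/26.481 = 4.1483
  (39 − 28.519)²/28.519 = 3.8519
  (40 − 29.370)²/29.370 = 3.8474
  (21 − 31.630)²/31.630 = 3.5725
χ² = 0.0010 + 0.0009 + 4.1483 + 3.8519 + 3.8474 + 3.5725 = 15.42

15.42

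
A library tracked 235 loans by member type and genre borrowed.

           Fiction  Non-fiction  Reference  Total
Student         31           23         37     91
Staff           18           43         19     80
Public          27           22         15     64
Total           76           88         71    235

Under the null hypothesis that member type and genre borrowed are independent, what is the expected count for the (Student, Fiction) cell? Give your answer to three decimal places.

Row total (Student) = 91; column total (Fiction) = 76; grand total N = 235.
Expected count = (row total × column total) / N = 91 × 76 / 235 = 29.430.

29.430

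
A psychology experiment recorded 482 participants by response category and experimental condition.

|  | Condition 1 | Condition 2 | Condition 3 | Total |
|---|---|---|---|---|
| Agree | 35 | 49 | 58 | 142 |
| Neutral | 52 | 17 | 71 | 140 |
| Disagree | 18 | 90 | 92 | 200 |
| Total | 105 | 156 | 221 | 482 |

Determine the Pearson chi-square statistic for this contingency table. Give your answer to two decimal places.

59.95

Grand total N = 482.
Expected counts (row total × column total / N):
  Agree, Condition 1: 142×105/482 = 30.9336
  Agree, Condition 2: 142×156/482 = 45.9585
  Agree, Condition 3: 142×221/482 = 65.1079
  Neutral, Condition 1: 140×105/482 = 30.4979
  Neutral, Condition 2: 140×156/482 = 45.3112
  Neutral, Condition 3: 140×221/482 = 64.1909
  Disagree, Condition 1: 200×105/482 = 43.5685
  Disagree, Condition 2: 200×156/482 = 64.7303
  Disagree, Condition 3: 200×221/482 = 91.7012
Contributions (O − E)²/E:
  (35 − 30.9336)²/30.9336 = 0.5346
  (49 − 45.9585)²/45.9585 = 0.2013
  (58 − 65.1079)²/65.1079 = 0.7760
  (52 − 30.4979)²/30.4979 = 15.1597
  (17 − 45.3112)²/45.3112 = 17.6893
  (71 − 64.1909)²/64.1909 = 0.7223
  (18 − 43.5685)²/43.5685 = 15.0051
  (90 − 64.7303)²/64.7303 = 9.8649
  (92 − 91.7012)²/91.7012 = 0.0010
χ² = 0.5346 + 0.2013 + 0.7760 + 15.1597 + 17.6893 + 0.7223 + 15.0051 + 9.8649 + 0.0010 = 59.95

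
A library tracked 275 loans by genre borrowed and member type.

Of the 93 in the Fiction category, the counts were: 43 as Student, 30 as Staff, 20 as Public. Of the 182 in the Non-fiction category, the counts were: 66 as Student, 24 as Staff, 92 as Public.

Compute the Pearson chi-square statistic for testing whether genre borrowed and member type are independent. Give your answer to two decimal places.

25.69

Row totals: 93, 182. Column totals: 109, 54, 112. Grand total N = 275.
Expected counts (row total × column total / N):
  Fiction, Student: 93×109/275 = 36.862
  Fiction, Staff: 93×54/275 = 18.262
  Fiction, Public: 93×112/275 = 37.876
  Non-fiction, Student: 182×109/275 = 72.138
  Non-fiction, Staff: 182×54/275 = 35.738
  Non-fiction, Public: 182×112/275 = 74.124
Contributions (O − E)²/E:
  (43 − 36.862)²/36.862 = 1.0221
  (30 − 18.262)²/18.262 = 7.5447
  (20 − 37.876)²/37.876 = 8.4368
  (66 − 72.138)²/72.138 = 0.5223
  (24 − 35.738)²/35.738 = 3.8553
  (92 − 74.124)²/74.124 = 4.3110
χ² = 1.0221 + 7.5447 + 8.4368 + 0.5223 + 3.8553 + 4.3110 = 25.69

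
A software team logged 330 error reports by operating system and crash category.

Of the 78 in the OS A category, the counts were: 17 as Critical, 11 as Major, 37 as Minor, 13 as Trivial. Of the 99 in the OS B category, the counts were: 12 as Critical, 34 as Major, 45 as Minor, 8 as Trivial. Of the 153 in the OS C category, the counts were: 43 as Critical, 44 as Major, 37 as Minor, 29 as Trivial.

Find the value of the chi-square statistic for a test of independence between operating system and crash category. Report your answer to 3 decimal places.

30.056

Row totals: 78, 99, 153. Column totals: 72, 89, 119, 50. Grand total N = 330.
Expected counts (row total × column total / N):
  OS A, Critical: 78×72/330 = 17.0182
  OS A, Major: 78×89/330 = 21.0364
  OS A, Minor: 78×119/330 = 28.1273
  OS A, Trivial: 78×50/330 = 11.8182
  OS B, Critical: 99×72/330 = 21.6000
  OS B, Major: 99×89/330 = 26.7000
  OS B, Minor: 99×119/330 = 35.7000
  OS B, Trivial: 99×50/330 = 15.0000
  OS C, Critical: 153×72/330 = 33.3818
  OS C, Major: 153×89/330 = 41.2636
  OS C, Minor: 153×119/330 = 55.1727
  OS C, Trivial: 153×50/330 = 23.1818
Contributions (O − E)²/E:
  (17 − 17.0182)²/17.0182 = 0.0000
  (11 − 21.0364)²/21.0364 = 4.7883
  (37 − 28.1273)²/28.1273 = 2.7989
  (13 − 11.8182)²/11.8182 = 0.1182
  (12 − 21.6000)²/21.6000 = 4.2667
  (34 − 26.7000)²/26.7000 = 1.9959
  (45 − 35.7000)²/35.7000 = 2.4227
  (8 − 15.0000)²/15.0000 = 3.2667
  (43 − 33.3818)²/33.3818 = 2.7713
  (44 − 41.2636)²/41.2636 = 0.1815
  (37 − 55.1727)²/55.1727 = 5.9857
  (29 − 23.1818)²/23.1818 = 1.4603
χ² = 0.0000 + 4.7883 + 2.7989 + 0.1182 + 4.2667 + 1.9959 + 2.4227 + 3.2667 + 2.7713 + 0.1815 + 5.9857 + 1.4603 = 30.056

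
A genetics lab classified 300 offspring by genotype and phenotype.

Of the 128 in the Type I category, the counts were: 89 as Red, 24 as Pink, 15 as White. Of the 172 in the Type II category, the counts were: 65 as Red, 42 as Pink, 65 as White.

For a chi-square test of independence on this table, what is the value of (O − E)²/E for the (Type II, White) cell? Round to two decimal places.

7.98

Row total (Type II) = 172; column total (White) = 80; N = 300.
Expected count E = 172 × 80 / 300 = 45.8667.
Contribution = (O − E)²/E = (65 − 45.8667)² / 45.8667 = 7.98.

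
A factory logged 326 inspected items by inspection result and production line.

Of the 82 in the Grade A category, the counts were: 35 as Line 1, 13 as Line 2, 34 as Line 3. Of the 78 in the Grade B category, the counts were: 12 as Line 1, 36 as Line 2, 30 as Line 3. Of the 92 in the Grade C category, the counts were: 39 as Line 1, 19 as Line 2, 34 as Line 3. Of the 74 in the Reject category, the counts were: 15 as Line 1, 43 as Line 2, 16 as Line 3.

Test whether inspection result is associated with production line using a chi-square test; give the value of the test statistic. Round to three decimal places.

Row totals: 82, 78, 92, 74. Column totals: 101, 111, 114. Grand total N = 326.
Expected counts (row total × column total / N):
  Grade A, Line 1: 82×101/326 = 25.40491
  Grade A, Line 2: 82×111/326 = 27.92025
  Grade A, Line 3: 82×114/326 = 28.67485
  Grade B, Line 1: 78×101/326 = 24.16564
  Grade B, Line 2: 78×111/326 = 26.55828
  Grade B, Line 3: 78×114/326 = 27.27607
  Grade C, Line 1: 92×101/326 = 28.50307
  Grade C, Line 2: 92×111/326 = 31.32515
  Grade C, Line 3: 92×114/326 = 32.17178
  Reject, Line 1: 74×101/326 = 22.92638
  Reject, Line 2: 74×111/326 = 25.19632
  Reject, Line 3: 74×114/326 = 25.87730
Contributions (O − E)²/E:
  (35 − 25.40491)²/25.40491 = 3.6239
  (13 − 27.92025)²/27.92025 = 7.9732
  (34 − 28.67485)²/28.67485 = 0.9889
  (12 − 24.16564)²/24.16564 = 6.1245
  (36 − 26.55828)²/26.55828 = 3.3566
  (30 − 27.27607)²/27.27607 = 0.2720
  (39 − 28.50307)²/28.50307 = 3.8657
  (19 − 31.32515)²/31.32515 = 4.8494
  (34 − 32.17178)²/32.17178 = 0.1039
  (15 − 22.92638)²/22.92638 = 2.7404
  (43 − 25.19632)²/25.19632 = 12.5801
  (16 − 25.87730)²/25.87730 = 3.7701
χ² = 3.6239 + 7.9732 + 0.9889 + 6.1245 + 3.3566 + 0.2720 + 3.8657 + 4.8494 + 0.1039 + 2.7404 + 12.5801 + 3.7701 = 50.249

50.249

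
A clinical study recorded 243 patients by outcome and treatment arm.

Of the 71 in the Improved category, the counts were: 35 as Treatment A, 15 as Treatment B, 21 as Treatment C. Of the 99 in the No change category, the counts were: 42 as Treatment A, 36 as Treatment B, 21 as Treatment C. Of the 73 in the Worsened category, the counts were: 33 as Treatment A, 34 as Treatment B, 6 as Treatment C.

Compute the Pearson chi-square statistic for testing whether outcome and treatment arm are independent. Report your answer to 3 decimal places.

15.679

Row totals: 71, 99, 73. Column totals: 110, 85, 48. Grand total N = 243.
Expected counts (row total × column total / N):
  Improved, Treatment A: 71×110/243 = 32.1399
  Improved, Treatment B: 71×85/243 = 24.8354
  Improved, Treatment C: 71×48/243 = 14.0247
  No change, Treatment A: 99×110/243 = 44.8148
  No change, Treatment B: 99×85/243 = 34.6296
  No change, Treatment C: 99×48/243 = 19.5556
  Worsened, Treatment A: 73×110/243 = 33.0453
  Worsened, Treatment B: 73×85/243 = 25.5350
  Worsened, Treatment C: 73×48/243 = 14.4198
Contributions (O − E)²/E:
  (35 − 32.1399)²/32.1399 = 0.2545
  (15 − 24.8354)²/24.8354 = 3.8950
  (21 − 14.0247)²/14.0247 = 3.4692
  (42 − 44.8148)²/44.8148 = 0.1768
  (36 − 34.6296)²/34.6296 = 0.0542
  (21 − 19.5556)²/19.5556 = 0.1067
  (33 − 33.0453)²/33.0453 = 0.0001
  (34 − 25.5350)²/25.5350 = 2.8062
  (6 − 14.4198)²/14.4198 = 4.9164
χ² = 0.2545 + 3.8950 + 3.4692 + 0.1768 + 0.0542 + 0.1067 + 0.0001 + 2.8062 + 4.9164 = 15.679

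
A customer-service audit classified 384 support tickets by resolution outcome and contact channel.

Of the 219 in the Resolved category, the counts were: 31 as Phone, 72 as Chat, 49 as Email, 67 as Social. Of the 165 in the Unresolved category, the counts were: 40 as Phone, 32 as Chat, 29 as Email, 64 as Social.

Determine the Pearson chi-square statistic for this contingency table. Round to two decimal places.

Row totals: 219, 165. Column totals: 71, 104, 78, 131. Grand total N = 384.
Expected counts (row total × column total / N):
  Resolved, Phone: 219×71/384 = 40.492
  Resolved, Chat: 219×104/384 = 59.312
  Resolved, Email: 219×78/384 = 44.484
  Resolved, Social: 219×131/384 = 74.711
  Unresolved, Phone: 165×71/384 = 30.508
  Unresolved, Chat: 165×104/384 = 44.688
  Unresolved, Email: 165×78/384 = 33.516
  Unresolved, Social: 165×131/384 = 56.289
Contributions (O − E)²/E:
  (31 − 40.492)²/40.492 = 2.2251
  (72 − 59.312)²/59.312 = 2.7142
  (49 − 44.484)²/44.484 = 0.4585
  (67 − 74.711)²/74.711 = 0.7959
  (40 − 30.508)²/30.508 = 2.9533
  (32 − 44.688)²/44.688 = 3.6024
  (29 − 33.516)²/33.516 = 0.6085
  (64 − 56.289)²/56.289 = 1.0563
χ² = 2.2251 + 2.7142 + 0.4585 + 0.7959 + 2.9533 + 3.6024 + 0.6085 + 1.0563 = 14.41

14.41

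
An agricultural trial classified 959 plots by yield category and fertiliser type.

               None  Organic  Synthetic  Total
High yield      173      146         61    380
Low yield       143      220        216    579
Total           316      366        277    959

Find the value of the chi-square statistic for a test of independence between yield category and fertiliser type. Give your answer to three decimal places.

Grand total N = 959.
Expected counts (row total × column total / N):
  High yield, None: 380×316/959 = 125.2138
  High yield, Organic: 380×366/959 = 145.0261
  High yield, Synthetic: 380×277/959 = 109.7602
  Low yield, None: 579×316/959 = 190.7862
  Low yield, Organic: 579×366/959 = 220.9739
  Low yield, Synthetic: 579×277/959 = 167.2398
Contributions (O − E)²/E:
  (173 − 125.2138)²/125.2138 = 18.2370
  (146 − 145.0261)²/145.0261 = 0.0065
  (61 − 109.7602)²/109.7602 = 21.6614
  (143 − 190.7862)²/190.7862 = 11.9690
  (220 − 220.9739)²/220.9739 = 0.0043
  (216 − 167.2398)²/167.2398 = 14.2165
χ² = 18.2370 + 0.0065 + 21.6614 + 11.9690 + 0.0043 + 14.2165 = 66.095

66.095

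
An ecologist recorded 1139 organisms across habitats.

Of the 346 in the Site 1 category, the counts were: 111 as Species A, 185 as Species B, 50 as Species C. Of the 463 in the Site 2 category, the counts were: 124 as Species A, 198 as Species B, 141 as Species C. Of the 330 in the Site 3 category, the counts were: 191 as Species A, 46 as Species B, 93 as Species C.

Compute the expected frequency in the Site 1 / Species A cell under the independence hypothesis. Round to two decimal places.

Row total (Site 1) = 346; column total (Species A) = 426; grand total N = 1139.
Expected count = (row total × column total) / N = 346 × 426 / 1139 = 129.41.

129.41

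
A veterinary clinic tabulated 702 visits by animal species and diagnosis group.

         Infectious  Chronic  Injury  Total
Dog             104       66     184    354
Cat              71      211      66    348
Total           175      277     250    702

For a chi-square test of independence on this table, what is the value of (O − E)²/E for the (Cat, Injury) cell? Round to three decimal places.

27.080

Row total (Cat) = 348; column total (Injury) = 250; N = 702.
Expected count E = 348 × 250 / 702 = 123.93162.
Contribution = (O − E)²/E = (66 − 123.93162)² / 123.93162 = 27.080.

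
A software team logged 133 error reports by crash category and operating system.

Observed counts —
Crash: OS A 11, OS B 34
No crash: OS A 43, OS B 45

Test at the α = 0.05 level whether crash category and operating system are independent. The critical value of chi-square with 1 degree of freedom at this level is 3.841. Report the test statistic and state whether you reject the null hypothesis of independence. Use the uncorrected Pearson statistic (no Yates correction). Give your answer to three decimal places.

Row totals: 45, 88. Column totals: 54, 79. Grand total N = 133.
Expected counts (row total × column total / N):
  Crash, OS A: 45×54/133 = 18.2707
  Crash, OS B: 45×79/133 = 26.7293
  No crash, OS A: 88×54/133 = 35.7293
  No crash, OS B: 88×79/133 = 52.2707
Contributions (O − E)²/E:
  (11 − 18.2707)²/18.2707 = 2.8933
  (34 − 26.7293)²/26.7293 = 1.9777
  (43 − 35.7293)²/35.7293 = 1.4795
  (45 − 52.2707)²/52.2707 = 1.0113
χ² = 2.8933 + 1.9777 + 1.4795 + 1.0113 = 7.362
df = (2−1)(2−1) = 1. Since 7.362 > 3.841, reject the null hypothesis of independence at α = 0.05.

7.362; reject H₀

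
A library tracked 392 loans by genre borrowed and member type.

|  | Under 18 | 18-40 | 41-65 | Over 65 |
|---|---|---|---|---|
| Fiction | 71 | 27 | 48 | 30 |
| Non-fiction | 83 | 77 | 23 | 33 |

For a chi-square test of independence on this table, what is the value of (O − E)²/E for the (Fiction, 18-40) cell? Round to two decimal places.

8.31

Row total (Fiction) = 176; column total (18-40) = 104; N = 392.
Expected count E = 176 × 104 / 392 = 46.694.
Contribution = (O − E)²/E = (27 − 46.694)² / 46.694 = 8.31.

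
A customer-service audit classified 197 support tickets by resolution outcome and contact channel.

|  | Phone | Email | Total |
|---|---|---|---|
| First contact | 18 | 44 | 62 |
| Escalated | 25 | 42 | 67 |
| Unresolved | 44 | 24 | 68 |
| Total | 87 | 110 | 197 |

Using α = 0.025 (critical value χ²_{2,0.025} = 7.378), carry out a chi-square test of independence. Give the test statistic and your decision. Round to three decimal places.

18.668; reject H₀

Grand total N = 197.
Expected counts (row total × column total / N):
  First contact, Phone: 62×87/197 = 27.3807
  First contact, Email: 62×110/197 = 34.6193
  Escalated, Phone: 67×87/197 = 29.5888
  Escalated, Email: 67×110/197 = 37.4112
  Unresolved, Phone: 68×87/197 = 30.0305
  Unresolved, Email: 68×110/197 = 37.9695
Contributions (O − E)²/E:
  (18 − 27.3807)²/27.3807 = 3.2139
  (44 − 34.6193)²/34.6193 = 2.5419
  (25 − 29.5888)²/29.5888 = 0.7117
  (42 − 37.4112)²/37.4112 = 0.5629
  (44 − 30.0305)²/30.0305 = 6.4983
  (24 − 37.9695)²/37.9695 = 5.1396
χ² = 3.2139 + 2.5419 + 0.7117 + 0.5629 + 6.4983 + 5.1396 = 18.668
df = (3−1)(2−1) = 2. Since 18.668 > 7.378, reject the null hypothesis of independence at α = 0.025.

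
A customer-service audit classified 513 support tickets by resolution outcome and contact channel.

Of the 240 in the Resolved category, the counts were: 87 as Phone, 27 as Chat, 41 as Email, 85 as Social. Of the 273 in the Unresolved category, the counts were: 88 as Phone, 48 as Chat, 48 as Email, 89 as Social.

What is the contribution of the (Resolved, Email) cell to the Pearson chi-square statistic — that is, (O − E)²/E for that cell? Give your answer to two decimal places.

Row total (Resolved) = 240; column total (Email) = 89; N = 513.
Expected count E = 240 × 89 / 513 = 41.637.
Contribution = (O − E)²/E = (41 − 41.637)² / 41.637 = 0.01.

0.01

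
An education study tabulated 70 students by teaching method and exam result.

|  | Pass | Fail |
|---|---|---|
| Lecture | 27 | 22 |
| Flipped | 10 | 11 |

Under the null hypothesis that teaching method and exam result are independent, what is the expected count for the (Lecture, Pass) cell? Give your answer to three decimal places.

25.900

Row total (Lecture) = 49; column total (Pass) = 37; grand total N = 70.
Expected count = (row total × column total) / N = 49 × 37 / 70 = 25.900.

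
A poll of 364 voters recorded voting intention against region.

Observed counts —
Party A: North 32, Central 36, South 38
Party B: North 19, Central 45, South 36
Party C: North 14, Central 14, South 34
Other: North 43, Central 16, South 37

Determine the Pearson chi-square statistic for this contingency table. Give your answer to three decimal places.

Row totals: 106, 100, 62, 96. Column totals: 108, 111, 145. Grand total N = 364.
Expected counts (row total × column total / N):
  Party A, North: 106×108/364 = 31.4505
  Party A, Central: 106×111/364 = 32.3242
  Party A, South: 106×145/364 = 42.2253
  Party B, North: 100×108/364 = 29.6703
  Party B, Central: 100×111/364 = 30.4945
  Party B, South: 100×145/364 = 39.8352
  Party C, North: 62×108/364 = 18.3956
  Party C, Central: 62×111/364 = 18.9066
  Party C, South: 62×145/364 = 24.6978
  Other, North: 96×108/364 = 28.4835
  Other, Central: 96×111/364 = 29.2747
  Other, South: 96×145/364 = 38.2418
Contributions (O − E)²/E:
  (32 − 31.4505)²/31.4505 = 0.0096
  (36 − 32.3242)²/32.3242 = 0.4180
  (38 − 42.2253)²/42.2253 = 0.4228
  (19 − 29.6703)²/29.6703 = 3.8373
  (45 − 30.4945)²/30.4945 = 6.8999
  (36 − 39.8352)²/39.8352 = 0.3692
  (14 − 18.3956)²/18.3956 = 1.0503
  (14 − 18.9066)²/18.9066 = 1.2734
  (34 − 24.6978)²/24.6978 = 3.5036
  (43 − 28.4835)²/28.4835 = 7.3983
  (16 − 29.2747)²/29.2747 = 6.0195
  (37 − 38.2418)²/38.2418 = 0.0403
χ² = 0.0096 + 0.4180 + 0.4228 + 3.8373 + 6.8999 + 0.3692 + 1.0503 + 1.2734 + 3.5036 + 7.3983 + 6.0195 + 0.0403 = 31.242

31.242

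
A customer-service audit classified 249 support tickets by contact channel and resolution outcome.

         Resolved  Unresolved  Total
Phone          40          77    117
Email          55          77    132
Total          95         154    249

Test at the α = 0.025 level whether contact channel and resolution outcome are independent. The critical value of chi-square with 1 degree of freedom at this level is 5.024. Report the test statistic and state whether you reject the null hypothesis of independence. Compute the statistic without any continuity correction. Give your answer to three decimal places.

1.470; fail to reject H₀

Grand total N = 249.
Expected counts (row total × column total / N):
  Phone, Resolved: 117×95/249 = 44.6386
  Phone, Unresolved: 117×154/249 = 72.3614
  Email, Resolved: 132×95/249 = 50.3614
  Email, Unresolved: 132×154/249 = 81.6386
Contributions (O − E)²/E:
  (40 − 44.6386)²/44.6386 = 0.4820
  (77 − 72.3614)²/72.3614 = 0.2973
  (55 − 50.3614)²/50.3614 = 0.4272
  (77 − 81.6386)²/81.6386 = 0.2636
χ² = 0.4820 + 0.2973 + 0.4272 + 0.2636 = 1.470
df = (2−1)(2−1) = 1. Since 1.470 < 5.024, fail to reject the null hypothesis of independence at α = 0.025.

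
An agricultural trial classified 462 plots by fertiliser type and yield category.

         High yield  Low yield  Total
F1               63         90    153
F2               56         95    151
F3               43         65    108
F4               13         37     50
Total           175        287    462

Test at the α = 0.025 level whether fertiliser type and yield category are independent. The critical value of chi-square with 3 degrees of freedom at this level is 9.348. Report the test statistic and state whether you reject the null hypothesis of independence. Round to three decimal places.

3.918; fail to reject H₀

Grand total N = 462.
Expected counts (row total × column total / N):
  F1, High yield: 153×175/462 = 57.9545
  F1, Low yield: 153×287/462 = 95.0455
  F2, High yield: 151×175/462 = 57.1970
  F2, Low yield: 151×287/462 = 93.8030
  F3, High yield: 108×175/462 = 40.9091
  F3, Low yield: 108×287/462 = 67.0909
  F4, High yield: 50×175/462 = 18.9394
  F4, Low yield: 50×287/462 = 31.0606
Contributions (O − E)²/E:
  (63 − 57.9545)²/57.9545 = 0.4393
  (90 − 95.0455)²/95.0455 = 0.2678
  (56 − 57.1970)²/57.1970 = 0.0251
  (95 − 93.8030)²/93.8030 = 0.0153
  (43 − 40.9091)²/40.9091 = 0.1069
  (65 − 67.0909)²/67.0909 = 0.0652
  (13 − 18.9394)²/18.9394 = 1.8626
  (37 − 31.0606)²/31.0606 = 1.1357
χ² = 0.4393 + 0.2678 + 0.0251 + 0.0153 + 0.1069 + 0.0652 + 1.8626 + 1.1357 = 3.918
df = (4−1)(2−1) = 3. Since 3.918 < 9.348, fail to reject the null hypothesis of independence at α = 0.025.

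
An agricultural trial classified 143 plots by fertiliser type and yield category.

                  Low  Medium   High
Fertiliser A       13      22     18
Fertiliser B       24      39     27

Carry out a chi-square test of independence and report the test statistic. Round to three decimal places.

0.251

Row totals: 53, 90. Column totals: 37, 61, 45. Grand total N = 143.
Expected counts (row total × column total / N):
  Fertiliser A, Low: 53×37/143 = 13.7133
  Fertiliser A, Medium: 53×61/143 = 22.6084
  Fertiliser A, High: 53×45/143 = 16.6783
  Fertiliser B, Low: 90×37/143 = 23.2867
  Fertiliser B, Medium: 90×61/143 = 38.3916
  Fertiliser B, High: 90×45/143 = 28.3217
Contributions (O − E)²/E:
  (13 − 13.7133)²/13.7133 = 0.0371
  (22 − 22.6084)²/22.6084 = 0.0164
  (18 − 16.6783)²/16.6783 = 0.1047
  (24 − 23.2867)²/23.2867 = 0.0218
  (39 − 38.3916)²/38.3916 = 0.0096
  (27 − 28.3217)²/28.3217 = 0.0617
χ² = 0.0371 + 0.0164 + 0.1047 + 0.0218 + 0.0096 + 0.0617 = 0.251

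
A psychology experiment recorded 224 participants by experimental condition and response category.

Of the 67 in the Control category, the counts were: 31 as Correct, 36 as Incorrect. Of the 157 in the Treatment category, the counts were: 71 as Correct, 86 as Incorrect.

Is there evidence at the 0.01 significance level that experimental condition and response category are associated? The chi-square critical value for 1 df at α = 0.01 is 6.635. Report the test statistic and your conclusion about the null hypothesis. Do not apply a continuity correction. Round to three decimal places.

0.021; fail to reject H₀

Row totals: 67, 157. Column totals: 102, 122. Grand total N = 224.
Expected counts (row total × column total / N):
  Control, Correct: 67×102/224 = 30.5089
  Control, Incorrect: 67×122/224 = 36.4911
  Treatment, Correct: 157×102/224 = 71.4911
  Treatment, Incorrect: 157×122/224 = 85.5089
Contributions (O − E)²/E:
  (31 − 30.5089)²/30.5089 = 0.0079
  (36 − 36.4911)²/36.4911 = 0.0066
  (71 − 71.4911)²/71.4911 = 0.0034
  (86 − 85.5089)²/85.5089 = 0.0028
χ² = 0.0079 + 0.0066 + 0.0034 + 0.0028 = 0.021
df = (2−1)(2−1) = 1. Since 0.021 < 6.635, fail to reject the null hypothesis of independence at α = 0.01.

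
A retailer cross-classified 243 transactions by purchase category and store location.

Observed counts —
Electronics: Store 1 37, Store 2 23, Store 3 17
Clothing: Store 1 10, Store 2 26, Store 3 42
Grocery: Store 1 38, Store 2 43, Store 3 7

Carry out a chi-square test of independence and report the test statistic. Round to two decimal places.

54.07

Row totals: 77, 78, 88. Column totals: 85, 92, 66. Grand total N = 243.
Expected counts (row total × column total / N):
  Electronics, Store 1: 77×85/243 = 26.934
  Electronics, Store 2: 77×92/243 = 29.152
  Electronics, Store 3: 77×66/243 = 20.914
  Clothing, Store 1: 78×85/243 = 27.284
  Clothing, Store 2: 78×92/243 = 29.531
  Clothing, Store 3: 78×66/243 = 21.185
  Grocery, Store 1: 88×85/243 = 30.782
  Grocery, Store 2: 88×92/243 = 33.317
  Grocery, Store 3: 88×66/243 = 23.901
Contributions (O − E)²/E:
  (37 − 26.934)²/26.934 = 3.7619
  (23 − 29.152)²/29.152 = 1.2983
  (17 − 20.914)²/20.914 = 0.7325
  (10 − 27.284)²/27.284 = 10.9492
  (26 − 29.531)²/29.531 = 0.4222
  (42 − 21.185)²/21.185 = 20.4515
  (38 − 30.782)²/30.782 = 1.6925
  (43 − 33.317)²/33.317 = 2.8142
  (7 − 23.901)²/23.901 = 11.9511
χ² = 3.7619 + 1.2983 + 0.7325 + 10.9492 + 0.4222 + 20.4515 + 1.6925 + 2.8142 + 11.9511 = 54.07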